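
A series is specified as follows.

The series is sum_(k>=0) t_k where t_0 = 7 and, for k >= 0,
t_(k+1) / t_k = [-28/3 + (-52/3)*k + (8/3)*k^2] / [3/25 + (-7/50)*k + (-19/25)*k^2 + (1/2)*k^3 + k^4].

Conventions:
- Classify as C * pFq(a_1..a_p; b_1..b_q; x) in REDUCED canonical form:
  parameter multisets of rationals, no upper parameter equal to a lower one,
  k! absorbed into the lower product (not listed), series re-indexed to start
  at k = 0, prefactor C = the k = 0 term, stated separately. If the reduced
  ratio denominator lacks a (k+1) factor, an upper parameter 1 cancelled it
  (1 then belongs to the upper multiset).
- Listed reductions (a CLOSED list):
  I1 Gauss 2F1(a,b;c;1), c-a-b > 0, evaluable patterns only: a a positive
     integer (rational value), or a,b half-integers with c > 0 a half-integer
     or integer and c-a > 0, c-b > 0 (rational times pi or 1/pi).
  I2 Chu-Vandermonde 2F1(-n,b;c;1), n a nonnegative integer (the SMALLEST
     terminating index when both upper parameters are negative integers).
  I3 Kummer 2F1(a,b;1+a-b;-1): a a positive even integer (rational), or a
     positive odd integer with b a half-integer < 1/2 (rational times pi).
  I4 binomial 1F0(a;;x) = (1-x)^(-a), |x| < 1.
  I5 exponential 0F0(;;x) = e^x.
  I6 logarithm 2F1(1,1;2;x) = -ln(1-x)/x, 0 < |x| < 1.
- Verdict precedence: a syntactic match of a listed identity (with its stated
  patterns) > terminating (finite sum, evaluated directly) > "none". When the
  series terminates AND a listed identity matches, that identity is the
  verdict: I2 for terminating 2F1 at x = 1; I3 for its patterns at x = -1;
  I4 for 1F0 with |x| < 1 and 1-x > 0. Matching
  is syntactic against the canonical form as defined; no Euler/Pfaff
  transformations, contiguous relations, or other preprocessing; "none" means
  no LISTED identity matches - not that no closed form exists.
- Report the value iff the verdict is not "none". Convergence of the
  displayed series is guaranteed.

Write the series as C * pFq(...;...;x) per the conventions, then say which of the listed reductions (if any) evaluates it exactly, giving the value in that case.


Classification (C = 7): 1F2 with upper {-7}, lower {-3/5, -2/5}, argument x = 8/3. Verdict: terminating - upper parameter -7 makes this a finite sum (last index 7), evaluated exactly. Hence: -27707747875278241/5616033059637.

First insight: t_0 being 7, roots of the ratio polynomials (prefactor 7) are the negated parameters.
Step ratio: r(k) = (8/3) * (k-7) / [(k-3/5) (k-2/5) (k+1)] ; factor over Q: parameters, x = (8/3), and C = 7.


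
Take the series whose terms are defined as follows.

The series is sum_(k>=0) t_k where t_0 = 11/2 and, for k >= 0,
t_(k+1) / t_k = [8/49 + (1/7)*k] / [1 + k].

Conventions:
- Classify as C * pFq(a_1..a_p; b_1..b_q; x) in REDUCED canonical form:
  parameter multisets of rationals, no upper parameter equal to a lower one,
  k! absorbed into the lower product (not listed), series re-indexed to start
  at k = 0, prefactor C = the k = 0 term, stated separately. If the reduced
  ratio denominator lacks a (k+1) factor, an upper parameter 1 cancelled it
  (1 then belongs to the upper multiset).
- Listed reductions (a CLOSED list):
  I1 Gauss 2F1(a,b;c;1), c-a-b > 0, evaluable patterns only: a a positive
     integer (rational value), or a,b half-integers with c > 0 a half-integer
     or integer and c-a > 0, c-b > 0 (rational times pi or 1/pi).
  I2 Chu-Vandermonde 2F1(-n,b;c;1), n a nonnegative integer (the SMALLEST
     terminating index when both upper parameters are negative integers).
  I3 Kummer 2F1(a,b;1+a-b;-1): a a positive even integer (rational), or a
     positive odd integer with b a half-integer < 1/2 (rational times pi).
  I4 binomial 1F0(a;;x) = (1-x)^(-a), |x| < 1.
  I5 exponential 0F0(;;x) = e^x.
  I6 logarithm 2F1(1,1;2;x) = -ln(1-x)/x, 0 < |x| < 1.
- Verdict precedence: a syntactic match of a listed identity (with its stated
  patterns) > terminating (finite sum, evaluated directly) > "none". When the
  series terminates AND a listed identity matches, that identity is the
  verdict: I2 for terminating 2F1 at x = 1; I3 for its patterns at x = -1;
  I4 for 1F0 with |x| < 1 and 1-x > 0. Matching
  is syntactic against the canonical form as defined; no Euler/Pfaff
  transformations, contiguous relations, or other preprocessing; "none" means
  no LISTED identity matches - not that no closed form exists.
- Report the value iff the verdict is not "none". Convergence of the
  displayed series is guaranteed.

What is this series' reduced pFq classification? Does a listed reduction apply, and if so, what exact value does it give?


Structural cue: t_0 being 11/2, the expanded ratio factors over Q; C = 11/2, roots give parameters.
Consecutive-term ratio: r(k) = (1/7) * (k+8/7) / [(k+1)] ; factor over Q: parameters, x = (1/7), and C = 11/2.

Prefactor 11/2, argument 1/7: 1F0 with upper {8/7} over lower {-}. Verdict: this is binomial (I4) (the 1F0 binomial series: exponent -8/7, x = 1/7). Sum: (11/2) * (6/7)^(-8/7).


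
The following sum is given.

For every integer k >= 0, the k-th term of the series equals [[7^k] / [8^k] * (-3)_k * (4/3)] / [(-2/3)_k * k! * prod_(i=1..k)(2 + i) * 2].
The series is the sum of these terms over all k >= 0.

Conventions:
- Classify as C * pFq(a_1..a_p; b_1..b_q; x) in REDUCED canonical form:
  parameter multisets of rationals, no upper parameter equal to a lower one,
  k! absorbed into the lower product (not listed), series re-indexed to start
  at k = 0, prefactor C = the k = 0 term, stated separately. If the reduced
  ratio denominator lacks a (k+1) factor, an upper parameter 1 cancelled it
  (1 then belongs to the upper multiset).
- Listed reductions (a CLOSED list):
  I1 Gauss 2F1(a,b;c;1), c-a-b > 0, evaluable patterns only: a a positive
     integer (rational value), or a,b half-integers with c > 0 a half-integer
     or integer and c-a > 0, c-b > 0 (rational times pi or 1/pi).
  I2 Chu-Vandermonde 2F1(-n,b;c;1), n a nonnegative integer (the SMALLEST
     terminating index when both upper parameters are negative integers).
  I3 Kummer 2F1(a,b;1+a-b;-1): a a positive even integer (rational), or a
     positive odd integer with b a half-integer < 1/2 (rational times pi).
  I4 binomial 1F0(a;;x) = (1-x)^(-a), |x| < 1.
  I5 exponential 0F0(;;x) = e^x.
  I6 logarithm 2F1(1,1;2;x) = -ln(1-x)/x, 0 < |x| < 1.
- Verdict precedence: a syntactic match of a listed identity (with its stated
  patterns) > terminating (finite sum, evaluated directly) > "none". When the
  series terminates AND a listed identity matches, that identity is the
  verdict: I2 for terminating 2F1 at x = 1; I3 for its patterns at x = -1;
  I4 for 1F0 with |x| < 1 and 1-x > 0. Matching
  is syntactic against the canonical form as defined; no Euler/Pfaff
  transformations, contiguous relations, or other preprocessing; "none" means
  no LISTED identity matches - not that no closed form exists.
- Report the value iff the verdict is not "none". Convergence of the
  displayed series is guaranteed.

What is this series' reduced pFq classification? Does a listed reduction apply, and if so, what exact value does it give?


Canonical form: C = 2/3 times 1F2 with upper {-3}, lower {-2/3, 3}, x = 7/8. Verdict: terminating - no listed pattern fits, but -3 in the upper list cuts the series at k = 3; direct evaluation. Sum: 121967/122880.

Key observation: t_0 = 2/3 here, and the constant factors (C = 2/3, x = 7/8) combine into one prefactor.
Adjacent-term ratio: r(k) = (7/8) * (k-3) / [(k-2/3) (k+3) (k+1)] - rational in k, leading ratio (7/8); with t_0 = 2/3, classification follows.


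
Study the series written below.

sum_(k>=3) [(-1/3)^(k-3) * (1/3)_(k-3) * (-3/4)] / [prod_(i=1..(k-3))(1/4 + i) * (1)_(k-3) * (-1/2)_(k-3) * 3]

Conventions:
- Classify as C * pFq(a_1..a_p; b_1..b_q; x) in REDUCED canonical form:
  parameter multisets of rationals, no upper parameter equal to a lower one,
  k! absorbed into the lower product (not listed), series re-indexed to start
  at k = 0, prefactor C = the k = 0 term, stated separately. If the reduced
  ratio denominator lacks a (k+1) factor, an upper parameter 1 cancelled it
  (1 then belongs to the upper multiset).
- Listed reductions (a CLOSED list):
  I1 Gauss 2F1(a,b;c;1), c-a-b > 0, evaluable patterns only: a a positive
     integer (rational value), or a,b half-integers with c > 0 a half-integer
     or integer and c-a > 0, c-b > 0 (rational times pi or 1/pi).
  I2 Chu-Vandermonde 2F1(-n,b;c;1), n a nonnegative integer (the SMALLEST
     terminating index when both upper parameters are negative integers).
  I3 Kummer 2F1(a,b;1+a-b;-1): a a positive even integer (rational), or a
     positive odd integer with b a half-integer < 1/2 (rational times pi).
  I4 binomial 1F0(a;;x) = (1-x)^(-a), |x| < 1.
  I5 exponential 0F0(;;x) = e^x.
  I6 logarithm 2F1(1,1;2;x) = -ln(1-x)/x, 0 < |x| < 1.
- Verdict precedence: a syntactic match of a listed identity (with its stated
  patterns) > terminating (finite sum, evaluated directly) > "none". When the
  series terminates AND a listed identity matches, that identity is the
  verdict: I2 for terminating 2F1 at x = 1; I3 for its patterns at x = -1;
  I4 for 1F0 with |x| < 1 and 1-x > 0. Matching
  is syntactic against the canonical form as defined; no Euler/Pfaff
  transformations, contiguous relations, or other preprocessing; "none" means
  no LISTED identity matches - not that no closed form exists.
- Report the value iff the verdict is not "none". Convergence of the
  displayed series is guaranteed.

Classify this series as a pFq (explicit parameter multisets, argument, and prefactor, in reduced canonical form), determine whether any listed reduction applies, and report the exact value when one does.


Canonical form: C = -1/4 times 1F2 with upper {1/3}, lower {-1/2, 5/4}, x = -1/3. Verdict: none - this 1F2 at x = -1/3 matches no listed pattern, and upper {1/3} holds no stopper.

Key step: x = (-1/3) and (1)_k (C = -1/4) is k! itself.
Adjacent-term ratio: r(k) = (-1/3) * (k+1/3) / [(k-1/2) (k+5/4) (k+1)] ; factor over Q: parameters, x = (-1/3), and C = -1/4.


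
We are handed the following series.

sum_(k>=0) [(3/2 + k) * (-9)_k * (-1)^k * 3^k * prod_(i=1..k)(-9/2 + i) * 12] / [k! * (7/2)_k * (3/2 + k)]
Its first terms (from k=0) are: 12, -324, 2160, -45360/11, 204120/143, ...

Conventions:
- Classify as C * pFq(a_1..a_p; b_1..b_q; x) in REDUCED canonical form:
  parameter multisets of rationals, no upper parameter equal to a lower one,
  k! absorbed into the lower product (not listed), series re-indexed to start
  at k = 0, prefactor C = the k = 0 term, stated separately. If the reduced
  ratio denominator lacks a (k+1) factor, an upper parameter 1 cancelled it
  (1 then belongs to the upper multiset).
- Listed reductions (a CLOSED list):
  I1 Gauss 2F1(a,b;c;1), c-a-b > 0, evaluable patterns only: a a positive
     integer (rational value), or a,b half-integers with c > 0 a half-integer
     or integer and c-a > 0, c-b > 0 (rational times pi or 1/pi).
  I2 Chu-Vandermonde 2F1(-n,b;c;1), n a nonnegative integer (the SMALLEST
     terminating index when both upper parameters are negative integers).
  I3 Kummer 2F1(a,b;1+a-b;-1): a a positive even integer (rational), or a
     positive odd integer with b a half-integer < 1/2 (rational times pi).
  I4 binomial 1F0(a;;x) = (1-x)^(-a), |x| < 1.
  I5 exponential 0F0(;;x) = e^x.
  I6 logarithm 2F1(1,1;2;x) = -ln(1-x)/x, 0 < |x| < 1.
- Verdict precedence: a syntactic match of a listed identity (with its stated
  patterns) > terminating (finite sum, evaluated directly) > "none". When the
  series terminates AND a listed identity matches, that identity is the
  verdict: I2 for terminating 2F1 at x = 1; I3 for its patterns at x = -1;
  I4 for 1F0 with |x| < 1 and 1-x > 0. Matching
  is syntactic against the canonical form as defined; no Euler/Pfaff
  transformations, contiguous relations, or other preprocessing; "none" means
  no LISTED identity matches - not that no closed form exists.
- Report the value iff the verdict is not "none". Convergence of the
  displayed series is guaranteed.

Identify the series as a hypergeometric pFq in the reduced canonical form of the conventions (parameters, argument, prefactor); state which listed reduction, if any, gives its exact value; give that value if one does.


This is 12 * 2F1(-9, -7/2; 7/2; -3) in reduced canonical form. Verdict: terminating - the sum ends at index 9 because -9 is a negative integer; exact evaluation follows. Value: -444334080/1062347.

Key step: x = (-3) and the (-1)^k factor (prefactor 12) folds into the argument's sign.
Step ratio: r(k) = (-3) * (k-9) (k-7/2) / [(k+7/2) (k+1)] ; factor over Q: parameters, x = (-3), and C = 12.


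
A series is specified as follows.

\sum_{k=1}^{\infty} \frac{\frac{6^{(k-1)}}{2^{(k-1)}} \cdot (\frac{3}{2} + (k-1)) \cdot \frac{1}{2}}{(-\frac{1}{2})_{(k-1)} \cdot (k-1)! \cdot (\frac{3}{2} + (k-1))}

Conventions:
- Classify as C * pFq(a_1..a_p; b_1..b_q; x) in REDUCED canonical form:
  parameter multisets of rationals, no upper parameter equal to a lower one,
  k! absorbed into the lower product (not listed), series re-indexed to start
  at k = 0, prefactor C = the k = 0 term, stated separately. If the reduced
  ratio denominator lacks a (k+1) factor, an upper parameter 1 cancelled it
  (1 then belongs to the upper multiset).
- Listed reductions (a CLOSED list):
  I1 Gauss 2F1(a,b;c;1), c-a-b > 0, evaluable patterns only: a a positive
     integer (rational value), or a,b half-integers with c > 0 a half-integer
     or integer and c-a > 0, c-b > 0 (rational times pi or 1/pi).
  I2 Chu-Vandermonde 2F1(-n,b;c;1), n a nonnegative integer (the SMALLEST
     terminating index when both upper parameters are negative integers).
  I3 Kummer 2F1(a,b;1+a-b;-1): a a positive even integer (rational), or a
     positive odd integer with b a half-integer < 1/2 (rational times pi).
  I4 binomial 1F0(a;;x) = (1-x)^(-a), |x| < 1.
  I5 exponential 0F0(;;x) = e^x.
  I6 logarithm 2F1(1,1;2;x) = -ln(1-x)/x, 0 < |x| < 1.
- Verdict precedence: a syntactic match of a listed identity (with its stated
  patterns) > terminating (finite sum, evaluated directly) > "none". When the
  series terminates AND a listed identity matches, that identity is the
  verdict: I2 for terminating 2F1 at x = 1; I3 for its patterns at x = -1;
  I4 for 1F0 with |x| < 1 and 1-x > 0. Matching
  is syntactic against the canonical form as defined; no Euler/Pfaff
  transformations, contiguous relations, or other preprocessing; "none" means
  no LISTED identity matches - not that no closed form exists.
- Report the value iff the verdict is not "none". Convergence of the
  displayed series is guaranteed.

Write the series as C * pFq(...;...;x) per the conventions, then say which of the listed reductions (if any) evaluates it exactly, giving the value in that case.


Key observation: t_0 being \frac{1}{2}, the two k-th powers (C = 1/2) combine into one argument.
Adjacent-term ratio: r(k) = 3 * 1 / [(k-\frac{1}{2}) (k+1)] - rational; roots negated = parameters, x = 3, C = \frac{1}{2}.

This is \frac{1}{2} * 0F1(-; -\frac{1}{2}; 3) in reduced canonical form. Verdict: none - this 0F1 at x = 3 matches no listed pattern, and upper {-} holds no stopper.


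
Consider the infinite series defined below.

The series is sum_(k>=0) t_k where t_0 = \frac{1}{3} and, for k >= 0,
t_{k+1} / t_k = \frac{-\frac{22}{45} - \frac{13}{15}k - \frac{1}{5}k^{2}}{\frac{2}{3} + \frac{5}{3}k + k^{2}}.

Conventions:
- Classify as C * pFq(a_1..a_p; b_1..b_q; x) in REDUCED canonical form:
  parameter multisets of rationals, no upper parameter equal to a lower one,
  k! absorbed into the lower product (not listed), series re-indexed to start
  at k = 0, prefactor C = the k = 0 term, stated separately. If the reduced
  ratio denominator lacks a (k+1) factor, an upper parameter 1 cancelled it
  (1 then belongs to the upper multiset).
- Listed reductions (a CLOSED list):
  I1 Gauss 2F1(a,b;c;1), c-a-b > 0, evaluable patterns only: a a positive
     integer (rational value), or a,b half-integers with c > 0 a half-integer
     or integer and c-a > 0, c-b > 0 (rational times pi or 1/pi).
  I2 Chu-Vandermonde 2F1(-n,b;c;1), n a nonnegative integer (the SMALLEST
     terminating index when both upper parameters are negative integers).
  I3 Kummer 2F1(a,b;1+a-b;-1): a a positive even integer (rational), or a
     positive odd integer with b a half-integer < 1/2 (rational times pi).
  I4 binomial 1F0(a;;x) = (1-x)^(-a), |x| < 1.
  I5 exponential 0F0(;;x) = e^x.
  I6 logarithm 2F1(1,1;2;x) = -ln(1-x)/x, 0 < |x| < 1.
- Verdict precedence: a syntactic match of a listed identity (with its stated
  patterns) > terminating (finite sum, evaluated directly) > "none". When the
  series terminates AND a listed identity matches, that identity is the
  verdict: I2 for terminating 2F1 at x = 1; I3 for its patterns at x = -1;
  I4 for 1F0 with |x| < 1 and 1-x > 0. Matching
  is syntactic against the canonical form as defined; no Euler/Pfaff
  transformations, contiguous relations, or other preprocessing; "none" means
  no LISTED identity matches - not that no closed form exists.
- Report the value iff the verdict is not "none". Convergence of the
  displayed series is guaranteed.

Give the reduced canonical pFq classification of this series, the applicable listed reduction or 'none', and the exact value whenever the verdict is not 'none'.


This is \frac{1}{3} * 1F0(\frac{11}{3}; -; -\frac{1}{5}) in reduced canonical form. Verdict: the I4 binomial reduction matches (the 1F0 binomial series: exponent -11/3, x = -\frac{1}{5}). Hence: \frac{1}{3} \cdot \left(\frac{6}{5}\right)^{-\frac{11}{3}}.

First insight: t_0 being \frac{1}{3}, the ratio is unreduced: k + 2/3 divides both sides (prefactor 1/3).
Term ratio: r(k) = -\frac{1}{5} * (k+\frac{11}{3}) / [(k+1)] - rational in k. x = -\frac{1}{5}; t_0 = \frac{1}{3}; negate the roots.


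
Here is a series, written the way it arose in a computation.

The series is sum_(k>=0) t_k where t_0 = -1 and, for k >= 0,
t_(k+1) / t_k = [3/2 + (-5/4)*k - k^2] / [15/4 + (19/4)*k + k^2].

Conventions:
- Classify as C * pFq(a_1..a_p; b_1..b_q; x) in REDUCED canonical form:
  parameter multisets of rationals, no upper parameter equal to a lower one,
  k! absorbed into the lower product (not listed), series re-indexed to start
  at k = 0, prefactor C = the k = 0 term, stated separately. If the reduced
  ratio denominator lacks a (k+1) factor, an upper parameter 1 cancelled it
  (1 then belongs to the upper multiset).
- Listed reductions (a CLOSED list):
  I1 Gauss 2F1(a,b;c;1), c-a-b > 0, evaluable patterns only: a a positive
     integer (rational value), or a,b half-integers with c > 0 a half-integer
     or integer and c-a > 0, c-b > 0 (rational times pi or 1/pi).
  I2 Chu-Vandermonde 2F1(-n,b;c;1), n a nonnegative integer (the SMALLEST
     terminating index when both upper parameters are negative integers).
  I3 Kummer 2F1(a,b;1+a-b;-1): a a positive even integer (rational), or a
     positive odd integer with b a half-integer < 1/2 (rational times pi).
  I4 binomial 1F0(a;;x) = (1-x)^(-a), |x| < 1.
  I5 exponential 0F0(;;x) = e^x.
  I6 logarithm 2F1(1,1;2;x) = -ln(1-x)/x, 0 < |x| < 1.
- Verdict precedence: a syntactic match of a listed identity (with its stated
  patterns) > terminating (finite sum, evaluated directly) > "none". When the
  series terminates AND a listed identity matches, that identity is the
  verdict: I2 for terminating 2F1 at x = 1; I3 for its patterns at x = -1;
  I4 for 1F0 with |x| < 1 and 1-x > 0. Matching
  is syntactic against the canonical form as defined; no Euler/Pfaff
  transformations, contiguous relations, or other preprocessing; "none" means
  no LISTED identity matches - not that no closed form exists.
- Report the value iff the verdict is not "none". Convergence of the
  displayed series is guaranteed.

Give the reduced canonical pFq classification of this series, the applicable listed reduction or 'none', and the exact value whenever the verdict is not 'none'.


Prefactor -1, argument -1: 2F1 with upper {-3/4, 2} over lower {15/4}. Verdict (x = -1): the Kummer evaluation I3 applies (x = -1; c = 15/4 equals 1+a-b for upper {-3/4, 2}: listed pattern). Exact value: -11/8.

Key step: t_0 being -1, the expanded ratio factors over Q; prefactor -1, roots give parameters.
Step ratio: r(k) = (-1) * (k-3/4) (k+2) / [(k+15/4) (k+1)] - rational in k, leading ratio (-1); with t_0 = -1, classification follows.


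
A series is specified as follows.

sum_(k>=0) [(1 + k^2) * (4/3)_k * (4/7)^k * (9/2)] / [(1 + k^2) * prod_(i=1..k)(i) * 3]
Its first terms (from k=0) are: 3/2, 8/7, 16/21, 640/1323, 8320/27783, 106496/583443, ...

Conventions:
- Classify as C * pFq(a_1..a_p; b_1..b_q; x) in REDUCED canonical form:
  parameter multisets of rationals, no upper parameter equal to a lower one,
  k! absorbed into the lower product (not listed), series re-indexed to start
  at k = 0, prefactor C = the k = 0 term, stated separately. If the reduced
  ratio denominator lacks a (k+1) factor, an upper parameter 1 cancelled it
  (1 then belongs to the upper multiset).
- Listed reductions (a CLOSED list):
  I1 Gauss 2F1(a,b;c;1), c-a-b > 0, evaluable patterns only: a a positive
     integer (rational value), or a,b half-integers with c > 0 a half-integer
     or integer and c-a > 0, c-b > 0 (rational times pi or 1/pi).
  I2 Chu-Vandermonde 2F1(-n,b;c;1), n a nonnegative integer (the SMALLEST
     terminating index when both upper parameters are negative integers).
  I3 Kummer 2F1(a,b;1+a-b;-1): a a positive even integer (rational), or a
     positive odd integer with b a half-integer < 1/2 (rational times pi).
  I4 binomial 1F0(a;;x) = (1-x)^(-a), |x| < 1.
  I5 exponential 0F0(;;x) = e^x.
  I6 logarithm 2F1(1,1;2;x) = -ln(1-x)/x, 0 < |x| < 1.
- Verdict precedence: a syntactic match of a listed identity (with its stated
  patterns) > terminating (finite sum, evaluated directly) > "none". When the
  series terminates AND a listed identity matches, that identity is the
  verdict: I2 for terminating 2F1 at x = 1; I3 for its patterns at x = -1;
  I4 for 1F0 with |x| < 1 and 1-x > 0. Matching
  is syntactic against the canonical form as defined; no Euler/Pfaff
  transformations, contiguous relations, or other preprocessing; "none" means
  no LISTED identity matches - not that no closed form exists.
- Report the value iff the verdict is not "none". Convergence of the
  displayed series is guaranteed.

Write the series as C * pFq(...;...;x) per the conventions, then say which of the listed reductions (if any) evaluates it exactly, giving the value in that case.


This is 3/2 * 1F0(4/3; -; 4/7) in reduced canonical form. Verdict: the binomial series (I4) applies (the 1F0 binomial series: exponent -4/3, x = 4/7). Value: (3/2) * (3/7)^(-4/3).

First insight: t_0 being 3/2, k^2 + 1 divides numerator and denominator alike; C = 3/2 after cancelling.
Term ratio: r(k) = (4/7) * (k+4/3) / [(k+1)] ; factor over Q: parameters, x = (4/7), and C = 3/2.


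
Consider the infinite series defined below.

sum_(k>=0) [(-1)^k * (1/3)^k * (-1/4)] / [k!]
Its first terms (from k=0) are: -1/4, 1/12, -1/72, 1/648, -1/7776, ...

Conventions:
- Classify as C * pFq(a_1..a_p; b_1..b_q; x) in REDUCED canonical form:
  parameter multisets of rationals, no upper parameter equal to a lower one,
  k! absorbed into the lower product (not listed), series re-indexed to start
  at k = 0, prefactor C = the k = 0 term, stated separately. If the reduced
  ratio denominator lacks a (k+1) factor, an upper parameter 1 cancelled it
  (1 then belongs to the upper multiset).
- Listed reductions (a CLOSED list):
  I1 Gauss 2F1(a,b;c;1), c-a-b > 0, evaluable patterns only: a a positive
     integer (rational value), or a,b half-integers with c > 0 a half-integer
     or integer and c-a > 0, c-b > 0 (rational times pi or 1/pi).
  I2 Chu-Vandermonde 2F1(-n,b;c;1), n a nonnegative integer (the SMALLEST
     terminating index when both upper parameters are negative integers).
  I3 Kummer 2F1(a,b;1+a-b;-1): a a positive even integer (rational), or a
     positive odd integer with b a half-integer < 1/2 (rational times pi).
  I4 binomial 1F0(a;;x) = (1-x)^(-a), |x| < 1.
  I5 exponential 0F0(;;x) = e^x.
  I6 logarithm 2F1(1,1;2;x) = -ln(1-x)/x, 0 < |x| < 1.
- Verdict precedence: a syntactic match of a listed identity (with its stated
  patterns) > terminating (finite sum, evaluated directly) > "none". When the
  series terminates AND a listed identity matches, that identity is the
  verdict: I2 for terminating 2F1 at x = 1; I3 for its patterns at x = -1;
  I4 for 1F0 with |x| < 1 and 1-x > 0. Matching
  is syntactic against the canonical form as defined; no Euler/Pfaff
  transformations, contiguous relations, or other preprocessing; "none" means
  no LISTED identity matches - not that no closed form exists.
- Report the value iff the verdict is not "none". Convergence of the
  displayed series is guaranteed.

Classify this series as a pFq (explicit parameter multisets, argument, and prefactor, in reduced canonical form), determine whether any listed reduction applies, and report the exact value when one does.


Key observation: with t_0 = -1/4, the (-1)^k factor (C = -1/4, x = -1/3) folds into the argument's sign.
Step ratio: r(k) = (-1/3) * 1 / [(k+1)] - rational in k. x = (-1/3); t_0 = -1/4; negate the roots.

The series (x = -1/3) is 0F0: upper {-}, lower {-}, prefactor -1/4. Verdict: the I5 exponential reduction fires (the 0F0 exponential series at x = -1/3). Its exact value is (-1/4) * e^(-1/3).


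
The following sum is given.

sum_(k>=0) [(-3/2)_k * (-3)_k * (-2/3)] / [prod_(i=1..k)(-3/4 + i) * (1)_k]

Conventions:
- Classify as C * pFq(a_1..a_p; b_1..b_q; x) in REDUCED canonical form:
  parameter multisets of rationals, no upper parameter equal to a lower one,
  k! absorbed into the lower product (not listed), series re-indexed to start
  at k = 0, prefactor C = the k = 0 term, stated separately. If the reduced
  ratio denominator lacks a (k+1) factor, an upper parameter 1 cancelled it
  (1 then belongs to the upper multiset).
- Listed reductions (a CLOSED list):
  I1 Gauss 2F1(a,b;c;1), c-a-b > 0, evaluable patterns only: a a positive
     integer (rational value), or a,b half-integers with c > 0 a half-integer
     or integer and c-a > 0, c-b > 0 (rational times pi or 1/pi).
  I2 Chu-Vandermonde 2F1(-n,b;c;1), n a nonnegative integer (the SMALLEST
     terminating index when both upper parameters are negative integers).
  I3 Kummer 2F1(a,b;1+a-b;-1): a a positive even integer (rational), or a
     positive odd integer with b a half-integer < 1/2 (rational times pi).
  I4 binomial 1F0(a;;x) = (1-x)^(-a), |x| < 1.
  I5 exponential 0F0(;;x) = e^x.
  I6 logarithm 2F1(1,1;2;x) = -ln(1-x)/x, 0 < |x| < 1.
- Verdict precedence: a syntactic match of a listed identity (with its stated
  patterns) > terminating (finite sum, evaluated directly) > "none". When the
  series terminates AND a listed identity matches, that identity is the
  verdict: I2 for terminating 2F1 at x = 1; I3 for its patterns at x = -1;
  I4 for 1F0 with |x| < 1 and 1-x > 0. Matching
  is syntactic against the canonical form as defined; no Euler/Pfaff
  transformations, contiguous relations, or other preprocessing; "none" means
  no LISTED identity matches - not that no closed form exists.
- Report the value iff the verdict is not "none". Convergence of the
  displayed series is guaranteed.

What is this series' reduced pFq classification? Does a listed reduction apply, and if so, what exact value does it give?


Classification (C = -2/3): 2F1 with upper {-3, -3/2}, lower {1/4}, argument x = 1. Verdict: the Chu-Vandermonde identity I2 applies (terminating 2F1 at x = 1 with n = 3, b = -3/2, c = 1/4). Hence: -154/9.

The tell: from the first term -2/3: the lower running product (C = -2/3, x = 1) is a rising factorial.
Consecutive-term ratio: r(k) = 1 * (k-3) (k-3/2) / [(k+1/4) (k+1)] ; factor over Q: parameters, x = 1, and C = -2/3.


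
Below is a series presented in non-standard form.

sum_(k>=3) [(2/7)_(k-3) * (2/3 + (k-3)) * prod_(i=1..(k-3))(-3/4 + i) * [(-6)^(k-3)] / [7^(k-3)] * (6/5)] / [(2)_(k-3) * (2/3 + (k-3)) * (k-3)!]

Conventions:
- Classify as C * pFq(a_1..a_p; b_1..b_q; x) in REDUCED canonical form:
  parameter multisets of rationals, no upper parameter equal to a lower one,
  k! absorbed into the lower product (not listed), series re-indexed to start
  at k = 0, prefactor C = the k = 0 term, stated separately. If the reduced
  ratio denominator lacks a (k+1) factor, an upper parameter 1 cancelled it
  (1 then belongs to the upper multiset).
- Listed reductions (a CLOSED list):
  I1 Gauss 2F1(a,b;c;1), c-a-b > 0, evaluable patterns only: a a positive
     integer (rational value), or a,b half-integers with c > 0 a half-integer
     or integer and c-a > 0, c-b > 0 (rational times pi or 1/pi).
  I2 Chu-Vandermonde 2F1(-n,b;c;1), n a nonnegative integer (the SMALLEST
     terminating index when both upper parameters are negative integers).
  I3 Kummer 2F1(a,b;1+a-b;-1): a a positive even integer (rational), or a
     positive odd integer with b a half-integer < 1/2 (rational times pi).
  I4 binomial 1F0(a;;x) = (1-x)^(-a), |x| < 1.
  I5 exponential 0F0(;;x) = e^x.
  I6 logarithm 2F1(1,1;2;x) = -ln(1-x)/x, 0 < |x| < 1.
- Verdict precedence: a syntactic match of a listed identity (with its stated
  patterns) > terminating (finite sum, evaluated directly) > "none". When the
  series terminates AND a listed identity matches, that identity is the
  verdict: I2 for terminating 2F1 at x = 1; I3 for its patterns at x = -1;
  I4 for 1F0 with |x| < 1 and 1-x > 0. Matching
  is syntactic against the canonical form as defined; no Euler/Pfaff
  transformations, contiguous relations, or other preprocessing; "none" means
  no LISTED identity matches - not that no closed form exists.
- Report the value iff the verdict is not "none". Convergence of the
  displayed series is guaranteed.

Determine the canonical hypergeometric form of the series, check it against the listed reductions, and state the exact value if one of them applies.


At argument -6/7: a 2F1 with upper {1/4, 2/7}, lower {2}, scaled by C = 6/5. Verdict: none here - no I1-I6 shape fits x = -6/7 with lower {2}.

First insight: t_0 being 6/5, the factor k + 2/3 cancels (top and bottom), leaving C = 6/5, x = -6/7.
Step ratio: r(k) = (-6/7) * (k+1/4) (k+2/7) / [(k+2) (k+1)] ; factor over Q: parameters, x = (-6/7), and C = 6/5.


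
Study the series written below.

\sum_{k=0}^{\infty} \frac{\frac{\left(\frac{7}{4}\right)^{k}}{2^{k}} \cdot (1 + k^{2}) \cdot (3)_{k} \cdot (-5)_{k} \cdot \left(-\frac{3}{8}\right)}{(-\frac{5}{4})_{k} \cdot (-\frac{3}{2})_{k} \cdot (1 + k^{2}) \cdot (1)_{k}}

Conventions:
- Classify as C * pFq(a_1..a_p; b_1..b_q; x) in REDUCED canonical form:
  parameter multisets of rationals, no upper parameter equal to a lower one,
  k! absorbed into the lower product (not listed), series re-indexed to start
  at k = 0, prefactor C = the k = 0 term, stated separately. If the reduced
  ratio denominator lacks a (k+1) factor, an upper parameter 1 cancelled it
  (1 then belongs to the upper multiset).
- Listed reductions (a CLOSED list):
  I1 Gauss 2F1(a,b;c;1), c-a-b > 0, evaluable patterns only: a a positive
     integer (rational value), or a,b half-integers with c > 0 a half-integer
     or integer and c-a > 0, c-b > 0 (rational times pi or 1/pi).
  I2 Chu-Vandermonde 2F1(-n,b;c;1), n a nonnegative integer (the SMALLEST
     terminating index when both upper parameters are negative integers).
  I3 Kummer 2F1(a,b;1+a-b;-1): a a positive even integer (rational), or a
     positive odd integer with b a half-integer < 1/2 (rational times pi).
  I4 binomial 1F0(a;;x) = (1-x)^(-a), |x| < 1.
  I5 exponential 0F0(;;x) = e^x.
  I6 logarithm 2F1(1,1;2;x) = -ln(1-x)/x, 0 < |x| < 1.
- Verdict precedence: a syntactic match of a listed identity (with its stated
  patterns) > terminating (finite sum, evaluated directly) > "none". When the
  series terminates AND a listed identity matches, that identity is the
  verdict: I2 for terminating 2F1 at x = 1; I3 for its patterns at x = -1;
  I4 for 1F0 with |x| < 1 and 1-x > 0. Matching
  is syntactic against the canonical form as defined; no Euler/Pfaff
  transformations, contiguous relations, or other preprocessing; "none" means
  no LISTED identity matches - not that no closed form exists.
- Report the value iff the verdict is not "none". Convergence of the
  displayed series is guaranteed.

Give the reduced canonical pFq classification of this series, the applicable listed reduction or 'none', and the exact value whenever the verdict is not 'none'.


Key observation: with t_0 = -\frac{3}{8}, the two k-th powers (prefactor -3/8) combine into one argument.
Step ratio: r(k) = \frac{7}{8} * (k-5) (k+3) / [(k-\frac{3}{2}) (k-\frac{5}{4}) (k+1)] - rational; roots negated = parameters, x = \frac{7}{8}, C = -\frac{3}{8}.

Canonical form: C = -\frac{3}{8} times 2F2 with upper {-5, 3}, lower {-\frac{3}{2}, -\frac{5}{4}}, x = \frac{7}{8}. Verdict: terminating - upper -5 stops the sum at k = 5; the 6 terms are added exactly. Exact value: \frac{35383}{220}.


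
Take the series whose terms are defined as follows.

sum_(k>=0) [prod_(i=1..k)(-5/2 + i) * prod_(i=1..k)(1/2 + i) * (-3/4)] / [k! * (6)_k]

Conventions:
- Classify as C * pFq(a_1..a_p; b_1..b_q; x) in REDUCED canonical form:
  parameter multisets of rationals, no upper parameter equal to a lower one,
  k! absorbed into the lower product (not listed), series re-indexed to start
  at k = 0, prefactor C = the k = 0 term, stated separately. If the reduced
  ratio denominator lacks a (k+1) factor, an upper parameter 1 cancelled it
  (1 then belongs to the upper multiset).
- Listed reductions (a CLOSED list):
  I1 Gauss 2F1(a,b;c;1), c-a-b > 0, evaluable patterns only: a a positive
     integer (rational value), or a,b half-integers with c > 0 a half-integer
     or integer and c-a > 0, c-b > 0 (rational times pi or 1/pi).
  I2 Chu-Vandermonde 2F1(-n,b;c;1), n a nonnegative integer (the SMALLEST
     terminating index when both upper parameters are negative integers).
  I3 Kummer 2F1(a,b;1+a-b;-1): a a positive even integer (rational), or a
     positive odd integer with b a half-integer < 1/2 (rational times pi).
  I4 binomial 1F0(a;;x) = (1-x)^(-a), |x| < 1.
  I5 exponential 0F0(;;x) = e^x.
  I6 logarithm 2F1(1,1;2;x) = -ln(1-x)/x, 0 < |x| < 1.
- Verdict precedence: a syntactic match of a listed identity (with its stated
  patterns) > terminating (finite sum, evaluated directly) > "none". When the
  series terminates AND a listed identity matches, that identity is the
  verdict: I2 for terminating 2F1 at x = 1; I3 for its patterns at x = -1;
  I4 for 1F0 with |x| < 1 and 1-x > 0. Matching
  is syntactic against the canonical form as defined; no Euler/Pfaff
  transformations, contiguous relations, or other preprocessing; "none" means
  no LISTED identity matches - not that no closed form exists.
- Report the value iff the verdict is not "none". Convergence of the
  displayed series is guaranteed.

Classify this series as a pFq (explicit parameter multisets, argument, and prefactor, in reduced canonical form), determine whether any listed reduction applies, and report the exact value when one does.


With C = -3/4: the canonical form is 2F1(-3/2, 3/2; 6; 1). Verdict: the half-integer Gauss pattern (I1) applies (x = 1; upper {-3/2, 3/2} half-integers, c = 6 in the evaluable pattern). Hence: (-32768/21021) / pi.

Key observation: from the first term -3/4: the running product (C = -3/4) telescopes to a rising factorial.
Adjacent-term ratio: r(k) = 1 * (k-3/2) (k+3/2) / [(k+6) (k+1)] - poly over poly, x = 1 from leading terms; C = -3/4 at k = 0.


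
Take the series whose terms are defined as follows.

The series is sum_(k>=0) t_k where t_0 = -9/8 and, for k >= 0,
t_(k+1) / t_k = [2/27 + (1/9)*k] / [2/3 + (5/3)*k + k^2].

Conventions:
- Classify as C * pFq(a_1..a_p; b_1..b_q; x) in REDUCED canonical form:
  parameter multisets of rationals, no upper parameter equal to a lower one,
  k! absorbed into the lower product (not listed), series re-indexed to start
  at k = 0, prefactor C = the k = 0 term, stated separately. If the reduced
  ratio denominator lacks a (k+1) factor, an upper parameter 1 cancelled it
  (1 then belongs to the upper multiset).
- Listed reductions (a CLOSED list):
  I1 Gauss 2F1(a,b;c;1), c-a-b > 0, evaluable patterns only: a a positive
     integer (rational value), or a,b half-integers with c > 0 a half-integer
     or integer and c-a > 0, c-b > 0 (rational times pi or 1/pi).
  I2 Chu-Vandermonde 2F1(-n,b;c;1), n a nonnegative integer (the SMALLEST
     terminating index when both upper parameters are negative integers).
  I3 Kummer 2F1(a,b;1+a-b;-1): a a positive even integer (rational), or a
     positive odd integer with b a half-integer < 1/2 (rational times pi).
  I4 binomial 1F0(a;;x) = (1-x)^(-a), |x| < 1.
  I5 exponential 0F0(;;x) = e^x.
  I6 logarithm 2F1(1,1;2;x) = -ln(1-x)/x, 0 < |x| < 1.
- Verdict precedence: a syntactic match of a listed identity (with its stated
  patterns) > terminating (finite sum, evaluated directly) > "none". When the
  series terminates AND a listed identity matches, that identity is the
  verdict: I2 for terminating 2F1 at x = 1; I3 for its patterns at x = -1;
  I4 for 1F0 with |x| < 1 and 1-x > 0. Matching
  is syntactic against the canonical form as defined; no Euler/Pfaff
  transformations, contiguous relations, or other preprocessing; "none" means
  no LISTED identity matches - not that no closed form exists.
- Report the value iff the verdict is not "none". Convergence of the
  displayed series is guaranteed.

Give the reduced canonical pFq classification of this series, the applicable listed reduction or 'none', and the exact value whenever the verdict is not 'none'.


Prefactor -9/8, argument 1/9: 0F0 with upper {-} over lower {-}. Verdict: this is the I5 exponential reduction (the 0F0 exponential series at x = 1/9). Its exact value is (-9/8) * e^(1/9).

Key observation: t_0 being -9/8, the ratio is unreduced: k + 2/3 divides both sides (C = -9/8, x = 1/9).
Consecutive-term ratio: r(k) = (1/9) * 1 / [(k+1)] - rational in k. x = (1/9); t_0 = -9/8; negate the roots.


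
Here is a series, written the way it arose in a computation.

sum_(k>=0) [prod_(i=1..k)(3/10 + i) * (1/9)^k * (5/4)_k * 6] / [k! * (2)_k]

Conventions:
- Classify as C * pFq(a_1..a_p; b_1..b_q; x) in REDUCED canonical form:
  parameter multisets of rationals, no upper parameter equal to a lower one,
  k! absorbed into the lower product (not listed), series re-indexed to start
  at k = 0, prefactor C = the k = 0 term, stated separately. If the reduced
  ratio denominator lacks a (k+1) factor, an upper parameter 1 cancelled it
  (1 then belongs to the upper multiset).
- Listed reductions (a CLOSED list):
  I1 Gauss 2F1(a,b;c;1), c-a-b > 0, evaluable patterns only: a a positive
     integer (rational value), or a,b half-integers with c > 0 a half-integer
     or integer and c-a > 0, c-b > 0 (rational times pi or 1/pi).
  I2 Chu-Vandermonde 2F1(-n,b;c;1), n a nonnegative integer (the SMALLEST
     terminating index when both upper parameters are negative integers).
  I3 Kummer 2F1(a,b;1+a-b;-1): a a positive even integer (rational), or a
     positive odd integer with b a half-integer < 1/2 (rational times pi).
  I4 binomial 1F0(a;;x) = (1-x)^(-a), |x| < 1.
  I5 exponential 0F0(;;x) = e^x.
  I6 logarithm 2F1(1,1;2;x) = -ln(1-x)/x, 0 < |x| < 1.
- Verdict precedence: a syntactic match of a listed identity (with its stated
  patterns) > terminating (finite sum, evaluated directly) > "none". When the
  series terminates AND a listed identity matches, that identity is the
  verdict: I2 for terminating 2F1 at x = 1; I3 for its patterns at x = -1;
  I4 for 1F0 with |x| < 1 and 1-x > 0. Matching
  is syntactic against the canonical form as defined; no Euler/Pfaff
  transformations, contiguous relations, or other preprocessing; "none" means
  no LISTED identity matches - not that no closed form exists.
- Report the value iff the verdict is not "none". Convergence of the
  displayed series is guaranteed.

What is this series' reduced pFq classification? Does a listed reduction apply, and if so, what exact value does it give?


The series (x = 1/9) is 2F1: upper {5/4, 13/10}, lower {2}, prefactor 6. Verdict: none. No listed pattern accepts 2F1(5/4, 13/10; 2; 1/9).

The tell: with t_0 = 6, the running product (C = 6, x = 1/9) telescopes to a rising factorial.
Consecutive-term ratio: r(k) = (1/9) * (k+5/4) (k+13/10) / [(k+2) (k+1)] - poly over poly, x = (1/9) from leading terms; C = 6 at k = 0.
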